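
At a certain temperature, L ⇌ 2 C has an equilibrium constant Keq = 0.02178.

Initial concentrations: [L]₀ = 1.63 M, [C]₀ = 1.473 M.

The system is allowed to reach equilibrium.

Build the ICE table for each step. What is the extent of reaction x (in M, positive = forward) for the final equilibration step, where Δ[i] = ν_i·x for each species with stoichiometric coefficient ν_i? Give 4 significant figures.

x = -0.6257 M

Q₀ = 1.331 vs Keq = 0.02178 ⇒ Q>K, reverse
Step 1:
                   L          C
  Initial       1.63      1.473
  Change      0.6257     -1.251
  Equil        2.256     0.2216
  solve Keq expr → x = -0.6257; check Q = 0.02178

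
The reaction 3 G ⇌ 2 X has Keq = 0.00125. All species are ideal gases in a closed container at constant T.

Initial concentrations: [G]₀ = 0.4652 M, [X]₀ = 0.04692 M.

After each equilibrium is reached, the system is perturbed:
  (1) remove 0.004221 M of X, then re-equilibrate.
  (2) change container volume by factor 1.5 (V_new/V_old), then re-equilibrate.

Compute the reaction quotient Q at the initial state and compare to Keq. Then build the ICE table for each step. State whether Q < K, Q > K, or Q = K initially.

Q₀ = 0.02187; Q > K (proceeds reverse)

Q₀ = 0.02187 vs Keq = 0.00125 ⇒ Q>K, reverse
Step 1:
                   G          X
  Initial     0.4652    0.04692
  Change     0.05073   -0.03382
  Equil       0.5159     0.0131
  solve Keq expr → x = -0.01691; check Q = 0.00125
Then remove 0.004221 M of X.
Step 2:
                   G          X
  Initial     0.5159   0.008881
  Change    -0.00599   0.003993
  Equil       0.5099    0.01287
  solve Keq expr → x = 0.001997; check Q = 0.00125
Then change container volume by factor 1.5 (V_new/V_old).
Step 3:
                   G          X
  Initial       0.34   0.008583
  Change    0.002258  -0.001505
  Equil       0.3422   0.007078
  solve Keq expr → x = -7.5254e-04; check Q = 0.00125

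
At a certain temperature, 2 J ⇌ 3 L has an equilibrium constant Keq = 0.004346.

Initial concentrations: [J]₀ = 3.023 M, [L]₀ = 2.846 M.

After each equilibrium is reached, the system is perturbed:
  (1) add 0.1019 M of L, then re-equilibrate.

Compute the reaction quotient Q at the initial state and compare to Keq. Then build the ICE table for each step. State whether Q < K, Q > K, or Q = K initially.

Q₀ = 2.522; Q > K (proceeds reverse)

Q₀ = 2.522 vs Keq = 0.004346 ⇒ Q>K, reverse
Step 1:
                  J         L
  I           3.023     2.846
  C           1.596    -2.393
  E           4.619    0.4526
  solve Keq expr → x = -0.7978; check Q = 0.004346
Then add 0.1019 M of L.
Step 2:
                  J         L
  I           4.619    0.5545
  C          0.0651  -0.09766
  E           4.684    0.4568
  solve Keq expr → x = -0.03255; check Q = 0.004346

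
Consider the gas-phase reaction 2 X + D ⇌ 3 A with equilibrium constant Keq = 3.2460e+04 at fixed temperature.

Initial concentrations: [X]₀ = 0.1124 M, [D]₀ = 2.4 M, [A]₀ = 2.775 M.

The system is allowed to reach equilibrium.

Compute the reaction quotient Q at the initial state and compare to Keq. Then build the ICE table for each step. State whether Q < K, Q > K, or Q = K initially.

Q₀ = 704.8; Q < K (proceeds forward)

Q₀ = 704.8 vs Keq = 3.2460e+04 ⇒ Q<K, forward
Step 1:
                  X         D         A
  Initial    0.1124       2.4     2.775
  Change   -0.09438  -0.04719    0.1416
  Equil     0.01802     2.353     2.917
  solve Keq expr → x = 0.04719; check Q = 3.2460e+04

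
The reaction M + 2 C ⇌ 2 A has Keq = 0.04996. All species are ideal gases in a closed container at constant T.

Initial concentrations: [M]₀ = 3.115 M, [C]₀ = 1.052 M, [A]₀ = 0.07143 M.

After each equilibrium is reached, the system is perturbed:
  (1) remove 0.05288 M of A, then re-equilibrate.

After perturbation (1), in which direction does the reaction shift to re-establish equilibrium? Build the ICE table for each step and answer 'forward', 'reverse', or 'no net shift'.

Direction: forward

Q₀ = 0.00148 vs Keq = 0.04996 ⇒ Q<K, forward
Step 1:
                    M           C           A
  I             3.115       1.052     0.07143
  C           -0.1209     -0.2419      0.2419
  E             2.994      0.8101      0.3133
  solve Keq expr → x = 0.1209; check Q = 0.04996
Then remove 0.05288 M of A.
Step 2:
                    M           C           A
  I             2.994      0.8101      0.2604
  C          -0.01873    -0.03746     0.03746
  E             2.975      0.7727      0.2979
  solve Keq expr → x = 0.01873; check Q = 0.04996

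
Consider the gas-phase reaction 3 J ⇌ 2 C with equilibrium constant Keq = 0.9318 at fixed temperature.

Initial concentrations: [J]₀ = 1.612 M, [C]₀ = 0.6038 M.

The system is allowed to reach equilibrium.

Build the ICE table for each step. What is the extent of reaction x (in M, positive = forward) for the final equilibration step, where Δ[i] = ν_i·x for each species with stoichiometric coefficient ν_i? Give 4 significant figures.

Q₀ = 0.08703 vs Keq = 0.9318 ⇒ Q<K, forward
Step 1:
                    J           C
  Initial       1.612      0.6038
  Change      -0.5901      0.3934
  Equil         1.022      0.9972
  solve Keq expr → x = 0.1967; check Q = 0.9318

x = 0.1967 M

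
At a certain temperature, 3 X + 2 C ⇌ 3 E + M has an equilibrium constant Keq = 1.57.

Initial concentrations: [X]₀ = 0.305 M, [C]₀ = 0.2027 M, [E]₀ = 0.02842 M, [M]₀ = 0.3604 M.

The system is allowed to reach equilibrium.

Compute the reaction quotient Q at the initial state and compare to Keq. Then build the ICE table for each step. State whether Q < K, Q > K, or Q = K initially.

Q₀ = 0.007097; Q < K (proceeds forward)

Q₀ = 0.007097 vs Keq = 1.57 ⇒ Q<K, forward
Step 1:
                   X          C          E          M
  Initial      0.305     0.2027    0.02842     0.3604
  Change    -0.07585   -0.05057    0.07585    0.02528
  Equil       0.2292     0.1521     0.1043     0.3857
  solve Keq expr → x = 0.02528; check Q = 1.57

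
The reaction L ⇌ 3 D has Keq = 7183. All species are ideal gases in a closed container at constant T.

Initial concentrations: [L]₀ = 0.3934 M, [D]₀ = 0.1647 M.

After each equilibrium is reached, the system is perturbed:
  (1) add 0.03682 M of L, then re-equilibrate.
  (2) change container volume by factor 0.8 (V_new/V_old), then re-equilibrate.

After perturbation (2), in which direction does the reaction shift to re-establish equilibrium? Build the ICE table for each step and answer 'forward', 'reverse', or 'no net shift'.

Q₀ = 0.01136 vs Keq = 7183 ⇒ Q<K, forward
Step 1:
                    L           D
  I            0.3934      0.1647
  C           -0.3931       1.179
  E        3.3789e-04       1.344
  solve Keq expr → x = 0.3931; check Q = 7183
Then add 0.03682 M of L.
Step 2:
                    L           D
  I           0.03716       1.344
  C          -0.03673      0.1102
  E        4.2801e-04       1.454
  solve Keq expr → x = 0.03673; check Q = 7183
Then change container volume by factor 0.8 (V_new/V_old).
Step 3:
                    L           D
  I        5.3501e-04       1.818
  C        2.9971e-04 -8.9912e-04
  E        8.3472e-04       1.817
  solve Keq expr → x = -2.9971e-04; check Q = 7183

Direction: reverse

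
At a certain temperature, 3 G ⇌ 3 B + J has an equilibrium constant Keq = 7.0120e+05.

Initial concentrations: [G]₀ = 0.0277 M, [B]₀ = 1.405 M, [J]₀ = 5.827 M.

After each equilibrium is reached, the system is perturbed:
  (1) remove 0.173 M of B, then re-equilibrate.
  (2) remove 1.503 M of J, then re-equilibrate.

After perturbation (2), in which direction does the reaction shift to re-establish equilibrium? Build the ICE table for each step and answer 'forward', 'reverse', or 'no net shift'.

Direction: forward

Q₀ = 7.6039e+05 vs Keq = 7.0120e+05 ⇒ Q>K, reverse
Step 1:
                    G           B           J
  I            0.0277       1.405       5.827
  C        7.4296e-04 -7.4296e-04 -2.4765e-04
  E           0.02844       1.404       5.827
  solve Keq expr → x = -2.4765e-04; check Q = 7.0120e+05
Then remove 0.173 M of B.
Step 2:
                    G           B           J
  I           0.02844       1.231       5.827
  C         -0.003433    0.003433    0.001144
  E           0.02501       1.235       5.828
  solve Keq expr → x = 0.001144; check Q = 7.0120e+05
Then remove 1.503 M of J.
Step 3:
                    G           B           J
  I           0.02501       1.235       4.325
  C         -0.002323    0.002323  7.7433e-04
  E           0.02269       1.237       4.326
  solve Keq expr → x = 7.7433e-04; check Q = 7.0120e+05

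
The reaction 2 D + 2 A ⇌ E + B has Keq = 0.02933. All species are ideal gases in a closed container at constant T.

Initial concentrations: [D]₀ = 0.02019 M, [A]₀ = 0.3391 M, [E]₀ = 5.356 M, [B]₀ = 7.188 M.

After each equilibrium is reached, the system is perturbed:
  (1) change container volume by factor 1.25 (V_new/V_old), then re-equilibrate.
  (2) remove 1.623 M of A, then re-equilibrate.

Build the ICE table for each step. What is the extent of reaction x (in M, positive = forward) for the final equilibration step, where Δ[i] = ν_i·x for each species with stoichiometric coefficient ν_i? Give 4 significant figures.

x = -0.3158 M

Q₀ = 8.2134e+05 vs Keq = 0.02933 ⇒ Q>K, reverse
Step 1:
                    D           A           E           B
  Initial     0.02019      0.3391       5.356       7.188
  Change         4.58        4.58       -2.29       -2.29
  Equil           4.6       4.919       3.066       4.898
  solve Keq expr → x = -2.29; check Q = 0.02933
Then change container volume by factor 1.25 (V_new/V_old).
Step 2:
                    D           A           E           B
  Initial        3.68       3.935       2.453       3.918
  Change       0.3306      0.3306     -0.1653     -0.1653
  Equil         4.011       4.266       2.288       3.753
  solve Keq expr → x = -0.1653; check Q = 0.02933
Then remove 1.623 M of A.
Step 3:
                    D           A           E           B
  Initial       4.011       2.643       2.288       3.753
  Change       0.6316      0.6316     -0.3158     -0.3158
  Equil         4.642       3.274       1.972       3.437
  solve Keq expr → x = -0.3158; check Q = 0.02933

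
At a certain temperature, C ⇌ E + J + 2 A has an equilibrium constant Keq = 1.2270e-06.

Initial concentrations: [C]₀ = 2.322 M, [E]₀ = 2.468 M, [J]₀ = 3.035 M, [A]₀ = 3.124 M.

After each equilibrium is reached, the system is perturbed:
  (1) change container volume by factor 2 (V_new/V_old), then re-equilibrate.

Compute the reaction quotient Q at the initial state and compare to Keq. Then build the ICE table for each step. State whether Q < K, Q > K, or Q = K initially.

Q₀ = 31.48 vs Keq = 1.2270e-06 ⇒ Q>K, reverse
Step 1:
                   C          E          J          A
  I            2.322      2.468      3.035      3.124
  C            1.561     -1.561     -1.561     -3.122
  E            3.883     0.9069      1.474   0.001888
  solve Keq expr → x = -1.561; check Q = 1.2270e-06
Then change container volume by factor 2 (V_new/V_old).
Step 2:
                   C          E          J          A
  I            1.942     0.4535      0.737 9.4395e-04
  C       -8.6063e-04 8.6063e-04 8.6063e-04   0.001721
  E            1.941     0.4543     0.7378   0.002665
  solve Keq expr → x = 8.6063e-04; check Q = 1.2270e-06

Q₀ = 31.48; Q > K (proceeds reverse)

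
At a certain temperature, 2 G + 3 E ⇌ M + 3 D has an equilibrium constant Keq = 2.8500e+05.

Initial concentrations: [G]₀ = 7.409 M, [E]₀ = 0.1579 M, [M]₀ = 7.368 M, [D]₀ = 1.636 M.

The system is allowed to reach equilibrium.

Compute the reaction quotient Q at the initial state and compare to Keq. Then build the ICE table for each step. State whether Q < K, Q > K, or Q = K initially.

Q₀ = 149.3 vs Keq = 2.8500e+05 ⇒ Q<K, forward
Step 1:
                    G           E           M           D
  I             7.409      0.1579       7.368       1.636
  C          -0.09593     -0.1439     0.04797      0.1439
  E             7.313       0.014       7.416        1.78
  solve Keq expr → x = 0.04797; check Q = 2.8500e+05

Q₀ = 149.3; Q < K (proceeds forward)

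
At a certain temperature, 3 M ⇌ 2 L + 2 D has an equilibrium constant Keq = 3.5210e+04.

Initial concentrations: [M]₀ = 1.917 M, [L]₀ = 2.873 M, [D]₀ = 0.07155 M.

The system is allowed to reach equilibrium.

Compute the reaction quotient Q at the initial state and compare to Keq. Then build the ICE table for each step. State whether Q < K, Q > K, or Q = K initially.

Q₀ = 0.005998 vs Keq = 3.5210e+04 ⇒ Q<K, forward
Step 1:
                   M          L          D
  I            1.917      2.873    0.07155
  C           -1.825      1.216      1.216
  E          0.09236      4.089      1.288
  solve Keq expr → x = 0.6082; check Q = 3.5210e+04

Q₀ = 0.005998; Q < K (proceeds forward)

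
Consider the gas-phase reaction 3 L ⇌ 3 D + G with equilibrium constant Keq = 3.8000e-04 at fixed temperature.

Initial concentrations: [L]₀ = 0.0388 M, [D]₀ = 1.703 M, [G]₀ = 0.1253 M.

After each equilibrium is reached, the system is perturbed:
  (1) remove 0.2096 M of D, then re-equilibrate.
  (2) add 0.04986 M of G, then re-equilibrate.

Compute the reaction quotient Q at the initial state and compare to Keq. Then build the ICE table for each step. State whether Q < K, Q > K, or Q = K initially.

Q₀ = 1.0595e+04 vs Keq = 3.8000e-04 ⇒ Q>K, reverse
Step 1:
                  L         D         G
  I          0.0388     1.703    0.1253
  C          0.3759   -0.3759   -0.1253
  E          0.4147     1.327 1.1591e-05
  solve Keq expr → x = -0.1253; check Q = 3.8000e-04
Then remove 0.2096 M of D.
Step 2:
                  L         D         G
  I          0.4147     1.118 1.1591e-05
  C       -2.3452e-05 2.3452e-05 7.8172e-06
  E          0.4146     1.118 1.9409e-05
  solve Keq expr → x = 7.8172e-06; check Q = 3.8000e-04
Then add 0.04986 M of G.
Step 3:
                  L         D         G
  I          0.4146     1.118   0.04988
  C          0.1494   -0.1494   -0.0498
  E          0.5641    0.9681 7.5149e-05
  solve Keq expr → x = -0.0498; check Q = 3.8000e-04

Q₀ = 1.0595e+04; Q > K (proceeds reverse)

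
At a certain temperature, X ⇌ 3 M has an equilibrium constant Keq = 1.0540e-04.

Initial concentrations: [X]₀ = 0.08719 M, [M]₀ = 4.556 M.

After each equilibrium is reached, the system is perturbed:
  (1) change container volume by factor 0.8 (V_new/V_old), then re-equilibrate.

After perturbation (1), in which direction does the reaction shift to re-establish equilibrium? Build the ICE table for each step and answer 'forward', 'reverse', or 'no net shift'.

Direction: reverse

Q₀ = 1085 vs Keq = 1.0540e-04 ⇒ Q>K, reverse
Step 1:
                   X          M
  init       0.08719      4.556
  Δ              1.5     -4.501
  eq           1.587     0.0551
  solve Keq expr → x = -1.5; check Q = 1.0540e-04
Then change container volume by factor 0.8 (V_new/V_old).
Step 2:
                   X          M
  init         1.984    0.06888
  Δ         0.003163   -0.00949
  eq           1.988    0.05939
  solve Keq expr → x = -0.003163; check Q = 1.0540e-04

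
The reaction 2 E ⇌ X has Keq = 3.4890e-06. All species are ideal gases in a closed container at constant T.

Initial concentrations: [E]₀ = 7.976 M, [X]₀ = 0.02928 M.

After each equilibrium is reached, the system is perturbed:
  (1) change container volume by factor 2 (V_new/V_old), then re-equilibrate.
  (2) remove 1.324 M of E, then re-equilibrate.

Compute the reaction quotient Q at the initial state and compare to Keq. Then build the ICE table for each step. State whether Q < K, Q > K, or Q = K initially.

Q₀ = 4.6026e-04; Q > K (proceeds reverse)

Q₀ = 4.6026e-04 vs Keq = 3.4890e-06 ⇒ Q>K, reverse
Step 1:
                   E          X
  init         7.976    0.02928
  Δ          0.05811   -0.02905
  eq           8.034 2.2520e-04
  solve Keq expr → x = -0.02905; check Q = 3.4890e-06
Then change container volume by factor 2 (V_new/V_old).
Step 2:
                   E          X
  init         4.017 1.1260e-04
  Δ       1.1260e-04 -5.6298e-05
  eq           4.017 5.6304e-05
  solve Keq expr → x = -5.6298e-05; check Q = 3.4890e-06
Then remove 1.324 M of E.
Step 3:
                   E          X
  init         2.693 5.6304e-05
  Δ       6.1994e-05 -3.0997e-05
  eq           2.693 2.5307e-05
  solve Keq expr → x = -3.0997e-05; check Q = 3.4890e-06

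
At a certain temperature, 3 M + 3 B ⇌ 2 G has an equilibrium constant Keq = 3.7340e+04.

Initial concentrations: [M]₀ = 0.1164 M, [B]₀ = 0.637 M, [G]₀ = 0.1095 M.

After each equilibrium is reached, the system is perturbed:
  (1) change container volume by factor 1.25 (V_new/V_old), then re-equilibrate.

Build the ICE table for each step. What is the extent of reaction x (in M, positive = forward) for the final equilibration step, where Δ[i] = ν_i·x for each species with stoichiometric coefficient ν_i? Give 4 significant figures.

Q₀ = 29.41 vs Keq = 3.7340e+04 ⇒ Q<K, forward
Step 1:
                   M          B          G
  init        0.1164      0.637     0.1095
  Δ         -0.09897   -0.09897    0.06598
  eq         0.01743      0.538     0.1755
  solve Keq expr → x = 0.03299; check Q = 3.7340e+04
Then change container volume by factor 1.25 (V_new/V_old).
Step 2:
                   M          B          G
  init       0.01394     0.4304     0.1404
  Δ         0.004384   0.004384  -0.002922
  eq         0.01833     0.4348     0.1375
  solve Keq expr → x = -0.001461; check Q = 3.7340e+04

x = -0.001461 M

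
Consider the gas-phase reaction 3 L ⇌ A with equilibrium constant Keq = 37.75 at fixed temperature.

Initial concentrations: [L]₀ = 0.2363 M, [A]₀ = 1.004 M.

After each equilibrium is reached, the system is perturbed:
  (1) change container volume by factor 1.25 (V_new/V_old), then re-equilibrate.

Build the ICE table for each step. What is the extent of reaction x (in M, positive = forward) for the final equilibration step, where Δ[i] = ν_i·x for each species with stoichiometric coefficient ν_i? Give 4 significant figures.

Q₀ = 76.09 vs Keq = 37.75 ⇒ Q>K, reverse
Step 1:
                  L         A
  init       0.2363     1.004
  Δ         0.06019  -0.02006
  eq         0.2965    0.9839
  solve Keq expr → x = -0.02006; check Q = 37.75
Then change container volume by factor 1.25 (V_new/V_old).
Step 2:
                  L         A
  init       0.2372    0.7871
  Δ         0.03662  -0.01221
  eq         0.2738    0.7749
  solve Keq expr → x = -0.01221; check Q = 37.75

x = -0.01221 M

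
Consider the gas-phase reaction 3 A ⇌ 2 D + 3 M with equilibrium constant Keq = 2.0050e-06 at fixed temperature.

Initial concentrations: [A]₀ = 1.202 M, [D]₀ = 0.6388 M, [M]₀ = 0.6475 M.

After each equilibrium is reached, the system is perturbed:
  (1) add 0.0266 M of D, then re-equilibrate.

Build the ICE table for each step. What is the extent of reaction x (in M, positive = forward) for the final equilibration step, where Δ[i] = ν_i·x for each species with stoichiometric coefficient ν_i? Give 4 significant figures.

x = -0.001138 M

Q₀ = 0.06379 vs Keq = 2.0050e-06 ⇒ Q>K, reverse
Step 1:
                  A         D         M
  I           1.202    0.6388    0.6475
  C          0.5899   -0.3933   -0.5899
  E           1.792    0.2455   0.05762
  solve Keq expr → x = -0.1966; check Q = 2.0050e-06
Then add 0.0266 M of D.
Step 2:
                  A         D         M
  I           1.792    0.2721   0.05762
  C        0.003414 -0.002276 -0.003414
  E           1.795    0.2699   0.05421
  solve Keq expr → x = -0.001138; check Q = 2.0050e-06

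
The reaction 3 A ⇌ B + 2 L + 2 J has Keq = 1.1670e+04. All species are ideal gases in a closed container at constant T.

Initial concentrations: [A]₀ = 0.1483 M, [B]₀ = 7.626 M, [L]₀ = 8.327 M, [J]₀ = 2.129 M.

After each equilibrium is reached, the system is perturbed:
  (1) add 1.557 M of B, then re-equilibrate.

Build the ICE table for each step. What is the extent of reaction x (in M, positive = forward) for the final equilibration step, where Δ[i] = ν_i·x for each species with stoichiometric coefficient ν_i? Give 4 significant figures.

Q₀ = 7.3486e+05 vs Keq = 1.1670e+04 ⇒ Q>K, reverse
Step 1:
                   A          B          L          J
  Initial     0.1483      7.626      8.327      2.129
  Change      0.3799    -0.1266    -0.2533    -0.2533
  Equil       0.5282      7.499      8.074      1.876
  solve Keq expr → x = -0.1266; check Q = 1.1670e+04
Then add 1.557 M of B.
Step 2:
                   A          B          L          J
  Initial     0.5282      9.056      8.074      1.876
  Change     0.02927  -0.009758   -0.01952   -0.01952
  Equil       0.5575      9.047      8.054      1.856
  solve Keq expr → x = -0.009758; check Q = 1.1670e+04

x = -0.009758 M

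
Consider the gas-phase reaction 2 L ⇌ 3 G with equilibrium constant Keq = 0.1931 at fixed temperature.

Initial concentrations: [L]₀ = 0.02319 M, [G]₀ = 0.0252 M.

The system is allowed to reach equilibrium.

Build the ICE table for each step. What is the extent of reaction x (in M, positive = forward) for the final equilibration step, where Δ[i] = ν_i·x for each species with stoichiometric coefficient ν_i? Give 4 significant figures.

x = 0.003713 M

Q₀ = 0.02976 vs Keq = 0.1931 ⇒ Q<K, forward
Step 1:
                   L          G
  init       0.02319     0.0252
  Δ        -0.007426    0.01114
  eq         0.01576    0.03634
  solve Keq expr → x = 0.003713; check Q = 0.1931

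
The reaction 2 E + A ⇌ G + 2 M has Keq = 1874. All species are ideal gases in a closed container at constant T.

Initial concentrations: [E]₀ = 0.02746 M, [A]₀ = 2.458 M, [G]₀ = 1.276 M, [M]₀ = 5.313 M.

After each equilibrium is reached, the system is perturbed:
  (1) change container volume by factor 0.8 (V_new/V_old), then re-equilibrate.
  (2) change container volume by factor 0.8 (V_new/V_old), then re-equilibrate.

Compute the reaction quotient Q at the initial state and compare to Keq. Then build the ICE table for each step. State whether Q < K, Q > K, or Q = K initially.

Q₀ = 1.9433e+04; Q > K (proceeds reverse)

Q₀ = 1.9433e+04 vs Keq = 1874 ⇒ Q>K, reverse
Step 1:
                   E          A          G          M
  Initial    0.02746      2.458      1.276      5.313
  Change     0.05848    0.02924   -0.02924   -0.05848
  Equil      0.08594      2.487      1.247      5.255
  solve Keq expr → x = -0.02924; check Q = 1874
Then change container volume by factor 0.8 (V_new/V_old).
Step 2:
                   E          A          G          M
  Initial     0.1074      3.109      1.558      6.568
  Change           0          0          0          0
  Equil       0.1074      3.109      1.558      6.568
  solve Keq expr → x = 0; check Q = 1874
Then change container volume by factor 0.8 (V_new/V_old).
Step 3:
                   E          A          G          M
  Initial     0.1343      3.886      1.948       8.21
  Change           0          0          0          0
  Equil       0.1343      3.886      1.948       8.21
  solve Keq expr → x = 0; check Q = 1874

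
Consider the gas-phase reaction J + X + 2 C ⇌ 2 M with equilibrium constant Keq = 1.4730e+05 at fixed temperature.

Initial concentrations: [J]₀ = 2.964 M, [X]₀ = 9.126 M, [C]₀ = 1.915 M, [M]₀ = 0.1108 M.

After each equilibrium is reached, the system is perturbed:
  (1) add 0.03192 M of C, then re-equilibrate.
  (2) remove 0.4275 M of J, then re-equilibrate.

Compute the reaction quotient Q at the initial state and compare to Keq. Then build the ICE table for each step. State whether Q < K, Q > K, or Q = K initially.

Q₀ = 1.2376e-04 vs Keq = 1.4730e+05 ⇒ Q<K, forward
Step 1:
                  J         X         C         M
  Initial     2.964     9.126     1.915    0.1108
  Change    -0.9568   -0.9568    -1.914     1.914
  Equil       2.007     8.169  0.001303     2.024
  solve Keq expr → x = 0.9568; check Q = 1.4730e+05
Then add 0.03192 M of C.
Step 2:
                  J         X         C         M
  Initial     2.007     8.169   0.03322     2.024
  Change   -0.01595  -0.01595  -0.03189   0.03189
  Equil       1.991     8.153   0.00133     2.056
  solve Keq expr → x = 0.01595; check Q = 1.4730e+05
Then remove 0.4275 M of J.
Step 3:
                  J         X         C         M
  Initial     1.564     8.153   0.00133     2.056
  Change  8.5316e-05 8.5316e-05 1.7063e-04 -1.7063e-04
  Equil       1.564     8.153    0.0015     2.056
  solve Keq expr → x = -8.5316e-05; check Q = 1.4730e+05

Q₀ = 1.2376e-04; Q < K (proceeds forward)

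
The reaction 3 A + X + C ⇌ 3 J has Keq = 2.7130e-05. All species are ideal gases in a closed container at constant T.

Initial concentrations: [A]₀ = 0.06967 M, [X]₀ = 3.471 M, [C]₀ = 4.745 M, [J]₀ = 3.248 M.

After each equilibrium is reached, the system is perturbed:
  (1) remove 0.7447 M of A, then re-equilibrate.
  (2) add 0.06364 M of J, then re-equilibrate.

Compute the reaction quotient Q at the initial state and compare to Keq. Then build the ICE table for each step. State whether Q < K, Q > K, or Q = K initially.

Q₀ = 6152; Q > K (proceeds reverse)

Q₀ = 6152 vs Keq = 2.7130e-05 ⇒ Q>K, reverse
Step 1:
                    A           X           C           J
  I           0.06967       3.471       4.745       3.248
  C             2.978      0.9927      0.9927      -2.978
  E             3.048       4.464       5.738      0.2699
  solve Keq expr → x = -0.9927; check Q = 2.7130e-05
Then remove 0.7447 M of A.
Step 2:
                    A           X           C           J
  I             2.303       4.464       5.738      0.2699
  C           0.06008     0.02003     0.02003    -0.06008
  E             2.363       4.484       5.758      0.2099
  solve Keq expr → x = -0.02003; check Q = 2.7130e-05
Then add 0.06364 M of J.
Step 3:
                    A           X           C           J
  I             2.363       4.484       5.758      0.2735
  C           0.05795     0.01932     0.01932    -0.05795
  E             2.421       4.503       5.777      0.2156
  solve Keq expr → x = -0.01932; check Q = 2.7130e-05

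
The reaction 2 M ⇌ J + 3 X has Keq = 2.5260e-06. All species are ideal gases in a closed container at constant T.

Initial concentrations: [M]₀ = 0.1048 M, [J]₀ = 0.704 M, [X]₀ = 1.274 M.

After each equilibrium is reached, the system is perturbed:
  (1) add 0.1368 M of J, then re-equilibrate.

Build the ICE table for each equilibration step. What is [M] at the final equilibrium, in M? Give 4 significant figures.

[M]_eq = 0.9425 M

Q₀ = 132.5 vs Keq = 2.5260e-06 ⇒ Q>K, reverse
Step 1:
                  M         J         X
  init       0.1048     0.704     1.274
  Δ          0.8361   -0.4181    -1.254
  eq         0.9409    0.2859   0.01985
  solve Keq expr → x = -0.4181; check Q = 2.5260e-06
Then add 0.1368 M of J.
Step 2:
                  M         J         X
  init       0.9409    0.4227   0.01985
  Δ        0.001596 -7.9821e-04 -0.002395
  eq         0.9425     0.422   0.01745
  solve Keq expr → x = -7.9821e-04; check Q = 2.5260e-06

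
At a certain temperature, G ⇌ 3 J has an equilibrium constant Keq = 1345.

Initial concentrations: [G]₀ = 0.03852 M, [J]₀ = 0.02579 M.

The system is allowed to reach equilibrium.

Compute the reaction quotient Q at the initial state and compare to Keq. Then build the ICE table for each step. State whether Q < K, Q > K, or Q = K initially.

Q₀ = 4.4532e-04 vs Keq = 1345 ⇒ Q<K, forward
Step 1:
                    G           J
  Initial     0.03852     0.02579
  Change     -0.03852      0.1156
  Equil    2.0995e-06      0.1413
  solve Keq expr → x = 0.03852; check Q = 1345

Q₀ = 4.4532e-04; Q < K (proceeds forward)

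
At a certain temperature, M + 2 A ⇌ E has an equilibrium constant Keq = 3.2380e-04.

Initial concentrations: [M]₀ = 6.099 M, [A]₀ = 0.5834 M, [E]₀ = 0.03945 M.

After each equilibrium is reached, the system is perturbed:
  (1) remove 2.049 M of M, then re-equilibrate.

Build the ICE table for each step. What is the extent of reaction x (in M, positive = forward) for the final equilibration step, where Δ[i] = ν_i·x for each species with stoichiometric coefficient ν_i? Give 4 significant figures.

Q₀ = 0.019 vs Keq = 3.2380e-04 ⇒ Q>K, reverse
Step 1:
                    M           A           E
  init          6.099      0.5834     0.03945
  Δ           0.03858     0.07717    -0.03858
  eq            6.138      0.6606  8.6717e-04
  solve Keq expr → x = -0.03858; check Q = 3.2380e-04
Then remove 2.049 M of M.
Step 2:
                    M           A           E
  init          4.089      0.6606  8.6717e-04
  Δ        2.8845e-04  5.7690e-04 -2.8845e-04
  eq            4.089      0.6611  5.7872e-04
  solve Keq expr → x = -2.8845e-04; check Q = 3.2380e-04

x = -2.8845e-04 M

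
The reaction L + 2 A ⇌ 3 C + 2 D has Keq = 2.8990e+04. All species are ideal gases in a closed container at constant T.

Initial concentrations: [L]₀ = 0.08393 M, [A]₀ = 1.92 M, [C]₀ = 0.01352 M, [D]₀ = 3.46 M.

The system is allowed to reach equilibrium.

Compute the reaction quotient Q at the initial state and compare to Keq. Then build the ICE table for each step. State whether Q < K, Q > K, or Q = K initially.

Q₀ = 9.5623e-05 vs Keq = 2.8990e+04 ⇒ Q<K, forward
Step 1:
                  L         A         C         D
  Initial   0.08393      1.92   0.01352      3.46
  Change   -0.08393   -0.1679    0.2518    0.1679
  Equil   2.7614e-06     1.752    0.2653     3.628
  solve Keq expr → x = 0.08393; check Q = 2.8990e+04

Q₀ = 9.5623e-05; Q < K (proceeds forward)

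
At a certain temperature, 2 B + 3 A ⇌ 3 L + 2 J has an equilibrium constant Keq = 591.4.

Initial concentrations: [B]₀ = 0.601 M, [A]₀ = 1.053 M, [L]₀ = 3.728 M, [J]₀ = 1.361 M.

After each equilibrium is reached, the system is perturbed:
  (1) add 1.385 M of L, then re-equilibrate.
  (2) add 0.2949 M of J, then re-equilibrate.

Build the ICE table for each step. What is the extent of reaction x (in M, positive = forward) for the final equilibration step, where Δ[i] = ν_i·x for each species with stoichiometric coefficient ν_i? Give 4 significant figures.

Q₀ = 227.6 vs Keq = 591.4 ⇒ Q<K, forward
Step 1:
                   B          A          L          J
  I            0.601      1.053      3.728      1.361
  C         -0.08861    -0.1329     0.1329    0.08861
  E           0.5124     0.9201      3.861       1.45
  solve Keq expr → x = 0.0443; check Q = 591.4
Then add 1.385 M of L.
Step 2:
                   B          A          L          J
  I           0.5124     0.9201      5.246       1.45
  C          0.08788     0.1318    -0.1318   -0.08788
  E           0.6003      1.052      5.114      1.362
  solve Keq expr → x = -0.04394; check Q = 591.4
Then add 0.2949 M of J.
Step 3:
                   B          A          L          J
  I           0.6003      1.052      5.114      1.657
  C          0.04133    0.06199   -0.06199   -0.04133
  E           0.6416      1.114      5.052      1.615
  solve Keq expr → x = -0.02066; check Q = 591.4

x = -0.02066 M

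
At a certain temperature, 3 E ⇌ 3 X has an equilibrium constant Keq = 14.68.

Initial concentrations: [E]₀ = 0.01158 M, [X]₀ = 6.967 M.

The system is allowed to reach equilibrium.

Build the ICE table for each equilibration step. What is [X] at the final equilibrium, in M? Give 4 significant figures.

[X]_eq = 4.955 M

Q₀ = 2.1778e+08 vs Keq = 14.68 ⇒ Q>K, reverse
Step 1:
                   E          X
  init       0.01158      6.967
  Δ            2.012     -2.012
  eq           2.024      4.955
  solve Keq expr → x = -0.6707; check Q = 14.68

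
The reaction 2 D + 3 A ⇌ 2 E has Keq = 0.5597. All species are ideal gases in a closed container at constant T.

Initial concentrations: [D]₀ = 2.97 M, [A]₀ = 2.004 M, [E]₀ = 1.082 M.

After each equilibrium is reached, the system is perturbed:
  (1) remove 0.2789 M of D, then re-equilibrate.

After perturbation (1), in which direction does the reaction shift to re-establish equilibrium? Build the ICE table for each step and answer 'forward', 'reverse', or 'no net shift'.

Q₀ = 0.01649 vs Keq = 0.5597 ⇒ Q<K, forward
Step 1:
                    D           A           E
  I              2.97       2.004       1.082
  C            -0.664      -0.996       0.664
  E             2.306       1.008       1.746
  solve Keq expr → x = 0.332; check Q = 0.5597
Then remove 0.2789 M of D.
Step 2:
                    D           A           E
  I             2.027       1.008       1.746
  C           0.03983     0.05975    -0.03983
  E             2.067       1.068       1.706
  solve Keq expr → x = -0.01992; check Q = 0.5597

Direction: reverse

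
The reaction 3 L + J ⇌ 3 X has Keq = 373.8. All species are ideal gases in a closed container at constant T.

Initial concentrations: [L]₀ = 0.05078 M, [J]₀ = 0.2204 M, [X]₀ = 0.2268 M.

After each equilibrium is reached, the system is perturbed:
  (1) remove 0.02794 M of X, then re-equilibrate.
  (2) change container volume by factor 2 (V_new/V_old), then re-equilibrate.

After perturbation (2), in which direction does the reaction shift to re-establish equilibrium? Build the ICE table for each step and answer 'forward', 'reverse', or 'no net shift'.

Q₀ = 404.2 vs Keq = 373.8 ⇒ Q>K, reverse
Step 1:
                   L          J          X
  I          0.05078     0.2204     0.2268
  C         0.001069 3.5633e-04  -0.001069
  E          0.05185     0.2208     0.2257
  solve Keq expr → x = -3.5633e-04; check Q = 373.8
Then remove 0.02794 M of X.
Step 2:
                   L          J          X
  I          0.05185     0.2208     0.1978
  C        -0.005121  -0.001707   0.005121
  E          0.04673      0.219     0.2029
  solve Keq expr → x = 0.001707; check Q = 373.8
Then change container volume by factor 2 (V_new/V_old).
Step 3:
                   L          J          X
  I          0.02336     0.1095     0.1015
  C         0.004606   0.001535  -0.004606
  E          0.02797     0.1111    0.09685
  solve Keq expr → x = -0.001535; check Q = 373.8

Direction: reverse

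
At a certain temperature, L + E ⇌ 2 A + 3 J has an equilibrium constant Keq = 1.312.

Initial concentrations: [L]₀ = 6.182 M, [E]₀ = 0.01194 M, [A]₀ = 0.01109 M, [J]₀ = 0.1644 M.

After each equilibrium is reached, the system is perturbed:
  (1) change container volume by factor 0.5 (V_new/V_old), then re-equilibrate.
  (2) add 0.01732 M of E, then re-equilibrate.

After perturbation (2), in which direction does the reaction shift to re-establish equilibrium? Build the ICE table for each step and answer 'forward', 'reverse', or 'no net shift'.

Direction: forward

Q₀ = 7.4035e-06 vs Keq = 1.312 ⇒ Q<K, forward
Step 1:
                  L         E         A         J
  init        6.182   0.01194   0.01109    0.1644
  Δ        -0.01194  -0.01194   0.02388   0.03582
  eq           6.17 1.2123e-06   0.03497    0.2002
  solve Keq expr → x = 0.01194; check Q = 1.312
Then change container volume by factor 0.5 (V_new/V_old).
Step 2:
                  L         E         A         J
  init        12.34 2.4246e-06   0.06994    0.4004
  Δ       1.6946e-05 1.6946e-05 -3.3892e-05 -5.0838e-05
  eq          12.34 1.9370e-05    0.0699    0.4004
  solve Keq expr → x = -1.6946e-05; check Q = 1.312
Then add 0.01732 M of E.
Step 3:
                  L         E         A         J
  init        12.34   0.01734    0.0699    0.4004
  Δ        -0.01728  -0.01728   0.03455   0.05183
  eq          12.32 6.2408e-05    0.1045    0.4522
  solve Keq expr → x = 0.01728; check Q = 1.312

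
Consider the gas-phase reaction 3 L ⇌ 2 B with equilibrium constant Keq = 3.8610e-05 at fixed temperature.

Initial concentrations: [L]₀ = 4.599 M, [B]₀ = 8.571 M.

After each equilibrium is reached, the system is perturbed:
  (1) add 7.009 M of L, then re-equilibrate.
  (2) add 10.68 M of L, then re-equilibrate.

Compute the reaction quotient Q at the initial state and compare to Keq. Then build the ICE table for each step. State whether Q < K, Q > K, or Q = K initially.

Q₀ = 0.7552; Q > K (proceeds reverse)

Q₀ = 0.7552 vs Keq = 3.8610e-05 ⇒ Q>K, reverse
Step 1:
                  L         B
  init        4.599     8.571
  Δ           12.21    -8.143
  eq          16.81    0.4284
  solve Keq expr → x = -4.071; check Q = 3.8610e-05
Then add 7.009 M of L.
Step 2:
                  L         B
  init        23.82    0.4284
  Δ         -0.4131    0.2754
  eq          23.41    0.7038
  solve Keq expr → x = 0.1377; check Q = 3.8610e-05
Then add 10.68 M of L.
Step 3:
                  L         B
  init        34.09    0.7038
  Δ         -0.7394    0.4929
  eq          33.35     1.197
  solve Keq expr → x = 0.2465; check Q = 3.8610e-05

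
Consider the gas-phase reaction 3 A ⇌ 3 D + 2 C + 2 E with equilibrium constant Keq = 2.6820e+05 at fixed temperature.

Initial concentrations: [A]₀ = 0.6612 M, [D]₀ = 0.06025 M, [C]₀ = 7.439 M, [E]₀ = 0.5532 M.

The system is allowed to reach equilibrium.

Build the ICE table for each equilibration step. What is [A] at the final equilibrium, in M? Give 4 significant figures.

[A]_eq = 0.04077 M

Q₀ = 0.01281 vs Keq = 2.6820e+05 ⇒ Q<K, forward
Step 1:
                    A           D           C           E
  init         0.6612     0.06025       7.439      0.5532
  Δ           -0.6204      0.6204      0.4136      0.4136
  eq          0.04077      0.6807       7.853      0.9668
  solve Keq expr → x = 0.2068; check Q = 2.6820e+05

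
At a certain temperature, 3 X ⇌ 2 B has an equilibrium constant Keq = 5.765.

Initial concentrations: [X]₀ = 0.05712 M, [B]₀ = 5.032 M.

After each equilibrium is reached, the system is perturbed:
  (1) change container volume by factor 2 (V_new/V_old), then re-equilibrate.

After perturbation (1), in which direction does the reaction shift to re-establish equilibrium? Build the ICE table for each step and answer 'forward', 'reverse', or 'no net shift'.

Direction: reverse

Q₀ = 1.3587e+05 vs Keq = 5.765 ⇒ Q>K, reverse
Step 1:
                    X           B
  I           0.05712       5.032
  C             1.375     -0.9167
  E             1.432       4.115
  solve Keq expr → x = -0.4584; check Q = 5.765
Then change container volume by factor 2 (V_new/V_old).
Step 2:
                    X           B
  I            0.7161       2.058
  C            0.1556     -0.1037
  E            0.8716       1.954
  solve Keq expr → x = -0.05185; check Q = 5.765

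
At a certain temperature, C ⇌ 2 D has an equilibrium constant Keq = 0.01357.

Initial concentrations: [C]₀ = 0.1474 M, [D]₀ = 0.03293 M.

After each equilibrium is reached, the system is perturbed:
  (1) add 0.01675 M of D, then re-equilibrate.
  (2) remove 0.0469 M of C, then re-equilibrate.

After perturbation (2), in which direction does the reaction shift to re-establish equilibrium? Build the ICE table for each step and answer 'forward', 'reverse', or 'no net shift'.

Direction: reverse

Q₀ = 0.007357 vs Keq = 0.01357 ⇒ Q<K, forward
Step 1:
                  C         D
  I          0.1474   0.03293
  C       -0.005477   0.01095
  E          0.1419   0.04388
  solve Keq expr → x = 0.005477; check Q = 0.01357
Then add 0.01675 M of D.
Step 2:
                  C         D
  I          0.1419   0.06063
  C        0.007781  -0.01556
  E          0.1497   0.04507
  solve Keq expr → x = -0.007781; check Q = 0.01357
Then remove 0.0469 M of C.
Step 3:
                  C         D
  I          0.1028   0.04507
  C        0.003542 -0.007084
  E          0.1063   0.03799
  solve Keq expr → x = -0.003542; check Q = 0.01357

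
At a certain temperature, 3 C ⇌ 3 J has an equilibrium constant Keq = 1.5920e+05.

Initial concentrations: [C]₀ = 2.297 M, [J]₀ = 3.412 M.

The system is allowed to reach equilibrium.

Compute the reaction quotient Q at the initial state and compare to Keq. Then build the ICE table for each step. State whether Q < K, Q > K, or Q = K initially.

Q₀ = 3.278 vs Keq = 1.5920e+05 ⇒ Q<K, forward
Step 1:
                   C          J
  I            2.297      3.412
  C           -2.194      2.194
  E           0.1034      5.606
  solve Keq expr → x = 0.7312; check Q = 1.5920e+05

Q₀ = 3.278; Q < K (proceeds forward)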